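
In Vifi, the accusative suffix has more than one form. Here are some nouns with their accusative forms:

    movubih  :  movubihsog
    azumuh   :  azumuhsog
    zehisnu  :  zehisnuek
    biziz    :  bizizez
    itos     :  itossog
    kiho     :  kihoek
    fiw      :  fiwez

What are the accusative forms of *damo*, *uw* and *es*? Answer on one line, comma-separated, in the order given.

damoek, uwez, essog

Looking at the final sound of each stem: -sog when the stem ends in a voiceless consonant (*movubih*, *azumuh*, *itos*); -ez when the stem ends in a voiced consonant (*biziz*, *fiw*); -ek when the stem ends in a vowel (*zehisnu*, *kiho*).
*damo* — final sound /o/ (a vowel) → -ek → *damoek*.
The final sound of *uw* is /w/, which is a voiced consonant, so the suffix is -ez, giving *uwez*.
The final sound of *es* is /s/, which is a voiceless consonant, so the suffix is -sog, giving *essog*.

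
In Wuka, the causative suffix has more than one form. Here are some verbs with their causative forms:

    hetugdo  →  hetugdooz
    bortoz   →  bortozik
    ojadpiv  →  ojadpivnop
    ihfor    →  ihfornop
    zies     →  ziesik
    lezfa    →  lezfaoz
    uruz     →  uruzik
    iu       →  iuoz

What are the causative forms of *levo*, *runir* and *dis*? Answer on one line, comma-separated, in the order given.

levooz, runirnop, disik

The alternation tracks the final sound of the stem — -ik when the stem ends in a sibilant (*bortoz*, *zies*, *uruz*); -nop when the stem ends in a non-sibilant consonant (*ojadpiv*, *ihfor*); -oz when the stem ends in a vowel (*hetugdo*, *lezfa*, *iu*).
Since the final sound of *levo* is /o/ (a vowel), it takes -oz, giving *levooz*.
*runir* — final sound /r/ (a non-sibilant consonant) → -nop → *runirnop*.
Since the final sound of *dis* is /s/ (a sibilant), it takes -ik, giving *disik*.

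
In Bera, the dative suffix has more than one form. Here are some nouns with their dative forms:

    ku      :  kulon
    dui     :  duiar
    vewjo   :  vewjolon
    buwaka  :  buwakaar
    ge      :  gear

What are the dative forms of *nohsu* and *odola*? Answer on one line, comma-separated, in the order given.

nohsulon, odolaar

The alternation tracks the last vowel of the stem — -lon when the last vowel of the stem is a rounded vowel (*ku*, *vewjo*); -ar when the last vowel of the stem is an unrounded vowel (*dui*, *buwaka*, *ge*).
Since the last vowel of *nohsu* is /u/ (a rounded vowel), it takes -lon, giving *nohsulon*.
*odola*: last vowel = /a/, an unrounded vowel → -ar → *odolaar*.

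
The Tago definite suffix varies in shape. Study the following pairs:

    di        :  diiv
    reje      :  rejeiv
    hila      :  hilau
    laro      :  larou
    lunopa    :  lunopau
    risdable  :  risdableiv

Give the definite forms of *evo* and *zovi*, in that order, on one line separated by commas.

evou, zoviiv

Looking at the last vowel of each stem: -iv when the last vowel of the stem is a front vowel (*di*, *reje*, *risdable*); -u when the last vowel of the stem is a back vowel (*hila*, *laro*, *lunopa*).
*evo* — last vowel /o/ (a back vowel) → -u → *evou*.
The last vowel of *zovi* is /i/, which is a front vowel, so the suffix is -iv, giving *zoviiv*.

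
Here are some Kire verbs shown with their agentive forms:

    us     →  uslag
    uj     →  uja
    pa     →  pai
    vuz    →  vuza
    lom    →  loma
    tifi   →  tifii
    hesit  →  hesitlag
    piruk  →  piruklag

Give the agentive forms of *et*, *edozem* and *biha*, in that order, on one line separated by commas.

etlag, edozema, bihai

The suffix is conditioned by the final sound: -lag when the stem ends in a voiceless consonant (*us*, *hesit*, *piruk*); -a when the stem ends in a voiced consonant (*uj*, *vuz*, *lom*); -i when the stem ends in a vowel (*pa*, *tifi*).
Since the final sound of *et* is /t/ (a voiceless consonant), it takes -lag, giving *etlag*.
*edozem*: final sound = /m/, a voiced consonant → -a → *edozema*.
*biha*: final sound = /a/, a vowel → -i → *bihai*.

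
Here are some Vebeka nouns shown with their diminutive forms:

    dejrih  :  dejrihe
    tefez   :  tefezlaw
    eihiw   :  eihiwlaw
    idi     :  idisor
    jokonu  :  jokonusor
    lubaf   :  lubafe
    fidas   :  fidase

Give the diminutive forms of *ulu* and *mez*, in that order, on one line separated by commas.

Looking at the final sound of each stem: -e when the stem ends in a voiceless consonant (*dejrih*, *lubaf*, *fidas*); -law when the stem ends in a voiced consonant (*tefez*, *eihiw*); -sor when the stem ends in a vowel (*idi*, *jokonu*).
*ulu* — final sound /u/ (a vowel) → -sor → *ulusor*.
*mez*: final sound = /z/, a voiced consonant → -law → *mezlaw*.

ulusor, mezlaw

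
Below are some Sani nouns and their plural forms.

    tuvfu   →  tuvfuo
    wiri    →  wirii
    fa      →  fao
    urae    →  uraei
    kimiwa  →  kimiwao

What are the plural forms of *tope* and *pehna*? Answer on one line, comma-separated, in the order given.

topei, pehnao

The suffix is conditioned by the last vowel: -i when the last vowel of the stem is a front vowel (*wiri*, *urae*); -o when the last vowel of the stem is a back vowel (*tuvfu*, *fa*, *kimiwa*).
*tope* — last vowel /e/ (a front vowel) → -i → *topei*.
The last vowel of *pehna* is /a/, which is a back vowel, so the suffix is -o, giving *pehnao*.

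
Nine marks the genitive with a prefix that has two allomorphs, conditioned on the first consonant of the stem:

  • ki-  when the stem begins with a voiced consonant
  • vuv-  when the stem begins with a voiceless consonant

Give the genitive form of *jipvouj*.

*jipvouj*: first consonant = /j/, voiced → ki- → *kijipvouj*.

kijipvouj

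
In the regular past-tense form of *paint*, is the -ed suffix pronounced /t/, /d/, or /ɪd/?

/ɪd/

The stem *paint* ends in /t/ or /d/.
The -ed suffix is realized as /ɪd/ after /t, d/; as /t/ after other voiceless consonants; and as /d/ after other voiced sounds.
So -ed on *paint* is pronounced /ɪd/.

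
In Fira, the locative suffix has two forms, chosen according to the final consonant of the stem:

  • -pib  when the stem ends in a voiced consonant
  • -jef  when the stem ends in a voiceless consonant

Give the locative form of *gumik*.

*gumik*: final consonant = /k/, voiceless → -jef → *gumikjef*.

gumikjef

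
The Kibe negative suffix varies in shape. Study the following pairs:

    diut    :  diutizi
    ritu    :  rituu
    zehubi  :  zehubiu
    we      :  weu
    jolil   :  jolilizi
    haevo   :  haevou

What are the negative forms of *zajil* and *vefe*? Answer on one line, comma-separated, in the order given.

zajilizi, vefeu

Looking at the final sound of each stem: -izi when the stem ends in a consonant (*diut*, *jolil*); -u when the stem ends in a vowel (*ritu*, *zehubi*, *we*, *haevo*).
*zajil* — final sound /l/ (a consonant) → -izi → *zajilizi*.
*vefe*: final sound = /e/, a vowel → -u → *vefeu*.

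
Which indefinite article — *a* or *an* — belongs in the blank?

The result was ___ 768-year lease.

a

The indefinite article is chosen by the initial *sound* of the following word, not its spelling.
The number *768* is spoken "seven hundred …", beginning with /ˈsɛvən/ — a consonant sound.
So the article is *a*: The result was a 768-year lease.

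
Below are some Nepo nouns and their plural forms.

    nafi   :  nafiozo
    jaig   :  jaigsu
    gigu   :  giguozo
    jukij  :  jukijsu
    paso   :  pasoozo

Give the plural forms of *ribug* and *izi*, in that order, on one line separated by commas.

The suffix is conditioned by the final sound: -su when the stem ends in a consonant (*jaig*, *jukij*); -ozo when the stem ends in a vowel (*nafi*, *gigu*, *paso*).
*ribug* — final sound /g/ (a consonant) → -su → *ribugsu*.
The final sound of *izi* is /i/, which is a vowel, so the suffix is -ozo, giving *iziozo*.

ribugsu, iziozo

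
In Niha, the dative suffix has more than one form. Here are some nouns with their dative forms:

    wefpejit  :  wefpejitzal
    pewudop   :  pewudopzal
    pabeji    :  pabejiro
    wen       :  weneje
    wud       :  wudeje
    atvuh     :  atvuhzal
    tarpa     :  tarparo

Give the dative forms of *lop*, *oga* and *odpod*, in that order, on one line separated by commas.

Looking at the final sound of each stem: -zal when the stem ends in a voiceless consonant (*wefpejit*, *pewudop*, *atvuh*); -eje when the stem ends in a voiced consonant (*wen*, *wud*); -ro when the stem ends in a vowel (*pabeji*, *tarpa*).
*lop* — final sound /p/ (a voiceless consonant) → -zal → *lopzal*.
*oga*: final sound = /a/, a vowel → -ro → *ogaro*.
*odpod* — final sound /d/ (a voiced consonant) → -eje → *odpodeje*.

lopzal, ogaro, odpodeje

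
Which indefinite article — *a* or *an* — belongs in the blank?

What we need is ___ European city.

The indefinite article is chosen by the initial *sound* of the following word, not its spelling.
*European* begins with the sound /jʊ/ (eu pronounced /jʊ/) — a consonant sound.
So the article is *a*: What we need is a European city.

a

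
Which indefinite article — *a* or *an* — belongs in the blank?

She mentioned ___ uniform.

a

The indefinite article is chosen by the initial *sound* of the following word, not its spelling.
*uniform* begins with the sound /juː/ (u pronounced /juː/) — a consonant sound.
So the article is *a*: She mentioned a uniform.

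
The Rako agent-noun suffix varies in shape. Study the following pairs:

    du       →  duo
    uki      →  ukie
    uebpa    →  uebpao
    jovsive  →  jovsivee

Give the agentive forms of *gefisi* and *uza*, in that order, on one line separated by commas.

gefisie, uzao

The pattern is front/back vowel harmony: -e when the last vowel of the stem is a front vowel (*uki*, *jovsive*); -o when the last vowel of the stem is a back vowel (*du*, *uebpa*).
The last vowel of *gefisi* is /i/, which is a front vowel, so the suffix is -e, giving *gefisie*.
The last vowel of *uza* is /a/, which is a back vowel, so the suffix is -o, giving *uzao*.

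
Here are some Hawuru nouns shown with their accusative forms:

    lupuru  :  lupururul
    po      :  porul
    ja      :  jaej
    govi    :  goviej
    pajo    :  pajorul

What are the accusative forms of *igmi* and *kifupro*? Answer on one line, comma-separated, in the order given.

Looking at the last vowel of each stem: -rul when the last vowel of the stem is a rounded vowel (*lupuru*, *po*, *pajo*); -ej when the last vowel of the stem is an unrounded vowel (*ja*, *govi*).
Since the last vowel of *igmi* is /i/ (an unrounded vowel), it takes -ej, giving *igmiej*.
*kifupro* — last vowel /o/ (a rounded vowel) → -rul → *kifuprorul*.

igmiej, kifuprorul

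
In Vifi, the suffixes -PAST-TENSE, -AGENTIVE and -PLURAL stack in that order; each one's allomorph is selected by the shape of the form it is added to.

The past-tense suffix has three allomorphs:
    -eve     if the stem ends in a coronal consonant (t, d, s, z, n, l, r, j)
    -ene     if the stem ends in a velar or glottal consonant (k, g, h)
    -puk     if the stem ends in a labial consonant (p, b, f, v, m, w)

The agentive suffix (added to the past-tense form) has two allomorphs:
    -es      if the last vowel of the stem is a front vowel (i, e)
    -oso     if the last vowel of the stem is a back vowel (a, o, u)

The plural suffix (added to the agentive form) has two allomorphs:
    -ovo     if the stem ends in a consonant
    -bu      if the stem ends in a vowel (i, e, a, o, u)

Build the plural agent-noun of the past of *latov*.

latovpukosobu

*latov*: final consonant = /v/, labial → -puk → *latovpuk*.
Since the last vowel of the past-tense form *latovpuk* is /u/ (a back vowel), it takes -oso, giving *latovpukoso*.
The agentive form *latovpukoso* — final sound /o/ (a vowel) → -bu → *latovpukosobu*.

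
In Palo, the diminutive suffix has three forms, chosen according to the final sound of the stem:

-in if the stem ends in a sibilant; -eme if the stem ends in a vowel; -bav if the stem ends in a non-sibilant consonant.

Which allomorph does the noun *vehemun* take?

-bav

The final sound of *vehemun* is /n/, which is a non-sibilant consonant, so the suffix is -bav.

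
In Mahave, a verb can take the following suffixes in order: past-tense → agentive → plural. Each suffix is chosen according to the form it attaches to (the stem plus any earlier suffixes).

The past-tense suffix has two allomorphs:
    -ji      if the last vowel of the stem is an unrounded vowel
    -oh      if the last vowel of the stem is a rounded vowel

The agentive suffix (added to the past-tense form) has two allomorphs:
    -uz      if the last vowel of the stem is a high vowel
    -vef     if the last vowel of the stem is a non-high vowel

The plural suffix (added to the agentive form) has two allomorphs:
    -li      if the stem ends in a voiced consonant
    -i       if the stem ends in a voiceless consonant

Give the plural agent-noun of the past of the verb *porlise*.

porlisejiuzli

*porlise* — last vowel /e/ (an unrounded vowel) → -ji → *porliseji*.
The past-tense form *porliseji* — last vowel /i/ (a high vowel) → -uz → *porlisejiuz*.
The final consonant of the agentive form *porlisejiuz* is /z/, which is voiced, so the plural suffix is -li, giving *porlisejiuzli*.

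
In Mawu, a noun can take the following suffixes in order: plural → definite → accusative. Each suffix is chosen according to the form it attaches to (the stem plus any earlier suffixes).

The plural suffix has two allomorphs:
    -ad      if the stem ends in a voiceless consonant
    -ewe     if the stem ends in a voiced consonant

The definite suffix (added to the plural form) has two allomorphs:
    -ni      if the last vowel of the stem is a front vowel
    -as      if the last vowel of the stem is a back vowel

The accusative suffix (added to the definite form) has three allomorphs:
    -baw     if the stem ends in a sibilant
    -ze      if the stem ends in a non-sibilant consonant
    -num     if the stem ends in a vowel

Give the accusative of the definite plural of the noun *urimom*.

urimomeweninum

*urimom* — final consonant /m/ (voiced) → -ewe → *urimomewe*.
The plural form *urimomewe*: last vowel = /e/, a front vowel → -ni → *urimomeweni*.
The definite form *urimomeweni*: final sound = /i/, a vowel → -num → *urimomeweninum*.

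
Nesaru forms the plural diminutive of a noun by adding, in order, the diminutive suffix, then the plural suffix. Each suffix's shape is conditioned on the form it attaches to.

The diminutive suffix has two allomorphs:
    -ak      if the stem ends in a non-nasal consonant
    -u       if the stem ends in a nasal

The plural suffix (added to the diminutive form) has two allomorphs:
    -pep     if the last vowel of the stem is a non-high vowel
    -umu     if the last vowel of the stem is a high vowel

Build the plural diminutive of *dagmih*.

dagmihakpep

*dagmih* — final consonant /h/ (non-nasal) → -ak → *dagmihak*.
The last vowel of the diminutive form *dagmihak* is /a/, which is a non-high vowel, so the plural suffix is -pep, giving *dagmihakpep*.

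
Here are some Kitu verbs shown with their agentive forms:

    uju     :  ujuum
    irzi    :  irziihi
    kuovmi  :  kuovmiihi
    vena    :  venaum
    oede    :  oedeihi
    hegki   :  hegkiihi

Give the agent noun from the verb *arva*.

The alternation tracks the last vowel of the stem — -ihi when the last vowel of the stem is a front vowel (*irzi*, *kuovmi*, *oede*, *hegki*); -um when the last vowel of the stem is a back vowel (*uju*, *vena*).
*arva* — last vowel /a/ (a back vowel) → -um → *arvaum*.

arvaum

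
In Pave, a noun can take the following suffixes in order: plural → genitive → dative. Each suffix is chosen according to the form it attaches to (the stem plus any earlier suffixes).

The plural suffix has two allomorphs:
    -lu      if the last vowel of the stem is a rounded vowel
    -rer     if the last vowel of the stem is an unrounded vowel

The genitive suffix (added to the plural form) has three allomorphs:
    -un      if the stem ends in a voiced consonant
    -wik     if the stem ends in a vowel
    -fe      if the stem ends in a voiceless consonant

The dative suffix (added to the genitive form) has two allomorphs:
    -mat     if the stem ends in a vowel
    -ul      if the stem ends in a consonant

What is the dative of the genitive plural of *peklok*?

*peklok*: last vowel = /o/, a rounded vowel → -lu → *pekloklu*.
Since the final sound of the plural form *pekloklu* is /u/ (a vowel), it takes -wik, giving *peklokluwik*.
The genitive form *peklokluwik* — final sound /k/ (a consonant) → -ul → *peklokluwikul*.

peklokluwikul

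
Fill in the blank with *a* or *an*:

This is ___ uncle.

The indefinite article is chosen by the initial *sound* of the following word, not its spelling.
*uncle* begins with the sound /ʌ/ (u pronounced /ʌ/) — a vowel sound.
So the article is *an*: This is an uncle.

an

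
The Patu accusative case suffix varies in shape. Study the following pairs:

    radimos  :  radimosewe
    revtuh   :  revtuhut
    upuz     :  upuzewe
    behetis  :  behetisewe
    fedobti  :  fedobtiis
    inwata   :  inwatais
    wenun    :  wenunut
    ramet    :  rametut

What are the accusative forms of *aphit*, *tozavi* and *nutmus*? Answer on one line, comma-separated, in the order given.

Looking at the final sound of each stem: -ewe when the stem ends in a sibilant (*radimos*, *upuz*, *behetis*); -ut when the stem ends in a non-sibilant consonant (*revtuh*, *wenun*, *ramet*); -is when the stem ends in a vowel (*fedobti*, *inwata*).
*aphit*: final sound = /t/, a non-sibilant consonant → -ut → *aphitut*.
The final sound of *tozavi* is /i/, which is a vowel, so the suffix is -is, giving *tozaviis*.
Since the final sound of *nutmus* is /s/ (a sibilant), it takes -ewe, giving *nutmusewe*.

aphitut, tozaviis, nutmusewe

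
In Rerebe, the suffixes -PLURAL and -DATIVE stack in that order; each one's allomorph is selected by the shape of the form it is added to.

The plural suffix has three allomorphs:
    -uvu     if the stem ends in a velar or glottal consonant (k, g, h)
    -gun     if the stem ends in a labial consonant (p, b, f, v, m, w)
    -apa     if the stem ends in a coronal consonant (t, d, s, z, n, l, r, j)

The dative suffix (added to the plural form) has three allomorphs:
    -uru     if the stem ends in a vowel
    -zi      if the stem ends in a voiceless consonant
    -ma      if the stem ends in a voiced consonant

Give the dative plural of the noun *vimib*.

vimibgunma

*vimib* — final consonant /b/ (labial) → -gun → *vimibgun*.
Since the final sound of the plural form *vimibgun* is /n/ (a voiced consonant), it takes -ma, giving *vimibgunma*.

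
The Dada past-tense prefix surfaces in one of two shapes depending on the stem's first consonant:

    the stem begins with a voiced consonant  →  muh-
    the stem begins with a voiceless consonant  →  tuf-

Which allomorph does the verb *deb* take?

muh-

Since the first consonant of *deb* is /d/ (voiced), it takes muh-.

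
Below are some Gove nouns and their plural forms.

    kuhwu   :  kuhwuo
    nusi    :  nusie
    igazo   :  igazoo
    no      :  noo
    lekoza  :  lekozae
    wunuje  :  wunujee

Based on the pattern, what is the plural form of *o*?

oo

The alternation tracks the last vowel of the stem — -o when the last vowel of the stem is a rounded vowel (*kuhwu*, *igazo*, *no*); -e when the last vowel of the stem is an unrounded vowel (*nusi*, *lekoza*, *wunuje*).
Since the last vowel of *o* is /o/ (a rounded vowel), it takes -o, giving *oo*.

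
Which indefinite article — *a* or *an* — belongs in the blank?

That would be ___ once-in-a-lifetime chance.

a

The indefinite article is chosen by the initial *sound* of the following word, not its spelling.
*once-in-a-lifetime* begins with the sound /wʌ/ (*once* pronounced with initial /w/) — a consonant sound.
So the article is *a*: That would be a once-in-a-lifetime chance.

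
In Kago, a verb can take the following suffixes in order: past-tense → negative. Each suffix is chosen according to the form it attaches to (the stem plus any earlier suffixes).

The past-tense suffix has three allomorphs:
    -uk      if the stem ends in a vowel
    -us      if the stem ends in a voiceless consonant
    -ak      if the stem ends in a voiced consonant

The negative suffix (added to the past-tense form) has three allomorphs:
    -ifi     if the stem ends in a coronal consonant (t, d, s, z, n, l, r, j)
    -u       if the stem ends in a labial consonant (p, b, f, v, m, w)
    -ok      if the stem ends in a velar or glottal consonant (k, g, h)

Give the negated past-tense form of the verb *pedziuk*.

*pedziuk*: final sound = /k/, a voiceless consonant → -us → *pedziukus*.
The past-tense form *pedziukus*: final consonant = /s/, coronal → -ifi → *pedziukusifi*.

pedziukusifi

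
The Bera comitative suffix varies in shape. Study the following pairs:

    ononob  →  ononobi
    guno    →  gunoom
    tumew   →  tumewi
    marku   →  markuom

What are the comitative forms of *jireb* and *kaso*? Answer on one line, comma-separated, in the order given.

The suffix is conditioned by the final sound: -i when the stem ends in a consonant (*ononob*, *tumew*); -om when the stem ends in a vowel (*guno*, *marku*).
Since the final sound of *jireb* is /b/ (a consonant), it takes -i, giving *jirebi*.
Since the final sound of *kaso* is /o/ (a vowel), it takes -om, giving *kasoom*.

jirebi, kasoom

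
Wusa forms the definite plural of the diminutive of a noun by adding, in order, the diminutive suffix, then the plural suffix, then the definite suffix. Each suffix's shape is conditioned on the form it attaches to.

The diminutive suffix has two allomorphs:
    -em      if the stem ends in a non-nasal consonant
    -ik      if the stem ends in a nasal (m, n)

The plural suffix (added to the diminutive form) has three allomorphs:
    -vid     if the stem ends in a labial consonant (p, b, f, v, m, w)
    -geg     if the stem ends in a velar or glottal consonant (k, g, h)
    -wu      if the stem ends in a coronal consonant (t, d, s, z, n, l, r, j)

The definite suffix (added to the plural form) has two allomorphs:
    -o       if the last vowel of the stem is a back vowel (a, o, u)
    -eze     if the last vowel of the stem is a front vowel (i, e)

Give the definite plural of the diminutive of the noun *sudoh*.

The final consonant of *sudoh* is /h/, which is non-nasal, so the diminutive suffix is -em, giving *sudohem*.
The diminutive form *sudohem*: final consonant = /m/, labial → -vid → *sudohemvid*.
The plural form *sudohemvid*: last vowel = /i/, a front vowel → -eze → *sudohemvideze*.

sudohemvideze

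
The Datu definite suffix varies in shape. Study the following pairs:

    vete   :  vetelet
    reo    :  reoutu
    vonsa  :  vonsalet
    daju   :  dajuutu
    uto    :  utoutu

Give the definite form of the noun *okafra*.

Looking at the last vowel of each stem: -utu when the last vowel of the stem is a rounded vowel (*reo*, *daju*, *uto*); -let when the last vowel of the stem is an unrounded vowel (*vete*, *vonsa*).
*okafra* — last vowel /a/ (an unrounded vowel) → -let → *okafralet*.

okafralet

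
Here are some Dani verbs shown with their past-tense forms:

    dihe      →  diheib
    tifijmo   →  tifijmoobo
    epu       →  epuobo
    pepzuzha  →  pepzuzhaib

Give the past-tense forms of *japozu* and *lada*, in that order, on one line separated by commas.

japozuobo, ladaib

Looking at the last vowel of each stem: -obo when the last vowel of the stem is a rounded vowel (*tifijmo*, *epu*); -ib when the last vowel of the stem is an unrounded vowel (*dihe*, *pepzuzha*).
The last vowel of *japozu* is /u/, which is a rounded vowel, so the suffix is -obo, giving *japozuobo*.
*lada* — last vowel /a/ (an unrounded vowel) → -ib → *ladaib*.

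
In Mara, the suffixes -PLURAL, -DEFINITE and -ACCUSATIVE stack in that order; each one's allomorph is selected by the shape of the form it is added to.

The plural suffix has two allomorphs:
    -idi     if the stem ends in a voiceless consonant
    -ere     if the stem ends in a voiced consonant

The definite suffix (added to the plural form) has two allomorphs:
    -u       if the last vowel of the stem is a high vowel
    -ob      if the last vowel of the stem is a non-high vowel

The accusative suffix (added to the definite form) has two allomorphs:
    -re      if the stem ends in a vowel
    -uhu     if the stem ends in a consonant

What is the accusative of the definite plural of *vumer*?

*vumer*: final consonant = /r/, voiced → -ere → *vumerere*.
The plural form *vumerere*: last vowel = /e/, a non-high vowel → -ob → *vumerereob*.
The definite form *vumerereob*: final sound = /b/, a consonant → -uhu → *vumerereobuhu*.

vumerereobuhu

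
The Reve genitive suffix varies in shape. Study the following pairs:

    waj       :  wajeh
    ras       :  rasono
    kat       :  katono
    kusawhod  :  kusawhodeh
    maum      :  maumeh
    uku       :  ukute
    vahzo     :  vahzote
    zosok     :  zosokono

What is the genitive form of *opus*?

The suffix is conditioned by the final sound: -ono when the stem ends in a voiceless consonant (*ras*, *kat*, *zosok*); -eh when the stem ends in a voiced consonant (*waj*, *kusawhod*, *maum*); -te when the stem ends in a vowel (*uku*, *vahzo*).
Since the final sound of *opus* is /s/ (a voiceless consonant), it takes -ono, giving *opusono*.

opusono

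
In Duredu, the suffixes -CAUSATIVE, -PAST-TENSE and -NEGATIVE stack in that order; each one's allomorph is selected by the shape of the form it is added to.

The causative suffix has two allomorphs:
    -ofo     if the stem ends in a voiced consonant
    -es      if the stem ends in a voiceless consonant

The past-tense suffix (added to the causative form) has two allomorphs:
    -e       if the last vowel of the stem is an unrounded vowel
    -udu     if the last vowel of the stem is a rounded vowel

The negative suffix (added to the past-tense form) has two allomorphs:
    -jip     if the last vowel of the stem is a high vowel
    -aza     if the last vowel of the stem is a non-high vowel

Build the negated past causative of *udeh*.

udeheseaza

*udeh* — final consonant /h/ (voiceless) → -es → *udehes*.
The last vowel of the causative form *udehes* is /e/, which is an unrounded vowel, so the past-tense suffix is -e, giving *udehese*.
Since the last vowel of the past-tense form *udehese* is /e/ (a non-high vowel), it takes -aza, giving *udeheseaza*.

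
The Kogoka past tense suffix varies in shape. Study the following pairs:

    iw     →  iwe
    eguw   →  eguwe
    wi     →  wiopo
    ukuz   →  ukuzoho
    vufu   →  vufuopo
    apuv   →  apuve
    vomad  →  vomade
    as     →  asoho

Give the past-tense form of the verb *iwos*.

iwosoho

The alternation tracks the final sound of the stem — -oho when the stem ends in a sibilant (*ukuz*, *as*); -e when the stem ends in a non-sibilant consonant (*iw*, *eguw*, *apuv*, *vomad*); -opo when the stem ends in a vowel (*wi*, *vufu*).
Since the final sound of *iwos* is /s/ (a sibilant), it takes -oho, giving *iwosoho*.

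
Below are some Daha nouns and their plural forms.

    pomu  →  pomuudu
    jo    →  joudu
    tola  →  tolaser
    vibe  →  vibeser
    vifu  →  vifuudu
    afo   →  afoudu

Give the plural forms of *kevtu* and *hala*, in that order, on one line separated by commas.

kevtuudu, halaser

The alternation tracks the last vowel of the stem — -udu when the last vowel of the stem is a rounded vowel (*pomu*, *jo*, *vifu*, *afo*); -ser when the last vowel of the stem is an unrounded vowel (*tola*, *vibe*).
*kevtu*: last vowel = /u/, a rounded vowel → -udu → *kevtuudu*.
*hala* — last vowel /a/ (an unrounded vowel) → -ser → *halaser*.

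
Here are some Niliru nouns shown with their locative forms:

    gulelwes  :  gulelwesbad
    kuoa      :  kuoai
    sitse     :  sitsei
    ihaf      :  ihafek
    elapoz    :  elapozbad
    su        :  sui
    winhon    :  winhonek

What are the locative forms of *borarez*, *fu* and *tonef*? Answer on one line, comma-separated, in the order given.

Looking at the final sound of each stem: -bad when the stem ends in a sibilant (*gulelwes*, *elapoz*); -ek when the stem ends in a non-sibilant consonant (*ihaf*, *winhon*); -i when the stem ends in a vowel (*kuoa*, *sitse*, *su*).
Since the final sound of *borarez* is /z/ (a sibilant), it takes -bad, giving *borarezbad*.
The final sound of *fu* is /u/, which is a vowel, so the suffix is -i, giving *fui*.
The final sound of *tonef* is /f/, which is a non-sibilant consonant, so the suffix is -ek, giving *tonefek*.

borarezbad, fui, tonefek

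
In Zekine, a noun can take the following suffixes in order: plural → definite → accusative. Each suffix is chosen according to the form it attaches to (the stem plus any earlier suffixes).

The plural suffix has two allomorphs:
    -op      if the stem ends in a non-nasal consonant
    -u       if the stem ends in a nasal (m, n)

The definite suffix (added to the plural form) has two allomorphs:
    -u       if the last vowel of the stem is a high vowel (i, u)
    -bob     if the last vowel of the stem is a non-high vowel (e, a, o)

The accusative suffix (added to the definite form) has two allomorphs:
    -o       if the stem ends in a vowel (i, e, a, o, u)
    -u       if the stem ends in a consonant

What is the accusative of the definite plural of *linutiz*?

linutizopbobu

Since the final consonant of *linutiz* is /z/ (non-nasal), it takes -op, giving *linutizop*.
Since the last vowel of the plural form *linutizop* is /o/ (a non-high vowel), it takes -bob, giving *linutizopbob*.
The definite form *linutizopbob*: final sound = /b/, a consonant → -u → *linutizopbobu*.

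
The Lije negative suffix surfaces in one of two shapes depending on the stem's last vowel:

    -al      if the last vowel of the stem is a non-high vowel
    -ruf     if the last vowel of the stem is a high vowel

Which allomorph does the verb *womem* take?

-al

*womem* — last vowel /e/ (a non-high vowel) → -al.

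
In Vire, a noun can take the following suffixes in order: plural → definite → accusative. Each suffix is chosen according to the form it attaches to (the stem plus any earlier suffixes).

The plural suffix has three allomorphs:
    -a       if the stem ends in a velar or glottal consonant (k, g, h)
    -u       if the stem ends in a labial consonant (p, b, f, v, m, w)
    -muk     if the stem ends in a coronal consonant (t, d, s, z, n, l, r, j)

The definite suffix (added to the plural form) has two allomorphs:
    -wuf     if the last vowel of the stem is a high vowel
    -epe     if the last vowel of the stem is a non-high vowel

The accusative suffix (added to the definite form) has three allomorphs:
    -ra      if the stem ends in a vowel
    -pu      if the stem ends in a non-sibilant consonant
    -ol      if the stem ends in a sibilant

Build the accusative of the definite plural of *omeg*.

omegaepera

*omeg* — final consonant /g/ (velar/glottal) → -a → *omega*.
The plural form *omega* — last vowel /a/ (a non-high vowel) → -epe → *omegaepe*.
The final sound of the definite form *omegaepe* is /e/, which is a vowel, so the accusative suffix is -ra, giving *omegaepera*.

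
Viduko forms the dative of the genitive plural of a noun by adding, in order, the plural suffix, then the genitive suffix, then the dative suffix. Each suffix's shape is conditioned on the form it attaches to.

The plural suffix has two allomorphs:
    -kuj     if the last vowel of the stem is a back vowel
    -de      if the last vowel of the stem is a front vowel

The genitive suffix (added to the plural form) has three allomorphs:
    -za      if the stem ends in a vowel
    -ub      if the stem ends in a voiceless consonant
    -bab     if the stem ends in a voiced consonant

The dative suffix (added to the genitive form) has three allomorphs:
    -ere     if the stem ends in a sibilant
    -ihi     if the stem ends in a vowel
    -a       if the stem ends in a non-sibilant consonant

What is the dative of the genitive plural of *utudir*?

*utudir*: last vowel = /i/, a front vowel → -de → *utudirde*.
The final sound of the plural form *utudirde* is /e/, which is a vowel, so the genitive suffix is -za, giving *utudirdeza*.
Since the final sound of the genitive form *utudirdeza* is /a/ (a vowel), it takes -ihi, giving *utudirdezaihi*.

utudirdezaihi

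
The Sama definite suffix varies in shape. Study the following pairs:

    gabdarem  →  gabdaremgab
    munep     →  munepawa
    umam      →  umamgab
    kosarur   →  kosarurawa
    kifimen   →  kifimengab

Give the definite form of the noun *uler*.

Looking at the final consonant of each stem: -gab when the stem ends in a nasal (*gabdarem*, *umam*, *kifimen*); -awa when the stem ends in a non-nasal consonant (*munep*, *kosarur*).
*uler*: final consonant = /r/, non-nasal → -awa → *ulerawa*.

ulerawa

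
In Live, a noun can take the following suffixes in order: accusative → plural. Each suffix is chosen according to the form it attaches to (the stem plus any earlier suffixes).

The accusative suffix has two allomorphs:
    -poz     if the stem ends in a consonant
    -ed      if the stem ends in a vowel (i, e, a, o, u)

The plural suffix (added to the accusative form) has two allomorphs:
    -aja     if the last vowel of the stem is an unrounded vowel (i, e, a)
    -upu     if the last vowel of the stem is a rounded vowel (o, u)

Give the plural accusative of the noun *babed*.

Since the final sound of *babed* is /d/ (a consonant), it takes -poz, giving *babedpoz*.
Since the last vowel of the accusative form *babedpoz* is /o/ (a rounded vowel), it takes -upu, giving *babedpozupu*.

babedpozupu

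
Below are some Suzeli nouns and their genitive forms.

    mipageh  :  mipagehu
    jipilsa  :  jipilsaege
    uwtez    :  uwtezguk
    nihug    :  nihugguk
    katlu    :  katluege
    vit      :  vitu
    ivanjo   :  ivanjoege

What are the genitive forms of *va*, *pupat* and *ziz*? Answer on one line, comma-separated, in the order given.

The pattern is voicing of the final sound: -u when the stem ends in a voiceless consonant (*mipageh*, *vit*); -guk when the stem ends in a voiced consonant (*uwtez*, *nihug*); -ege when the stem ends in a vowel (*jipilsa*, *katlu*, *ivanjo*).
The final sound of *va* is /a/, which is a vowel, so the suffix is -ege, giving *vaege*.
*pupat*: final sound = /t/, a voiceless consonant → -u → *pupatu*.
The final sound of *ziz* is /z/, which is a voiced consonant, so the suffix is -guk, giving *zizguk*.

vaege, pupatu, zizguk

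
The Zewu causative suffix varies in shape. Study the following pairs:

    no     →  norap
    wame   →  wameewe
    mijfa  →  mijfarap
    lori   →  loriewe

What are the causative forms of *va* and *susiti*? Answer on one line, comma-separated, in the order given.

varap, susitiewe

The pattern is front/back vowel harmony: -ewe when the last vowel of the stem is a front vowel (*wame*, *lori*); -rap when the last vowel of the stem is a back vowel (*no*, *mijfa*).
*va*: last vowel = /a/, a back vowel → -rap → *varap*.
*susiti*: last vowel = /i/, a front vowel → -ewe → *susitiewe*.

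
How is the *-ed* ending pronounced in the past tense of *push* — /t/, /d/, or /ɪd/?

/t/

The stem *push* ends in a voiceless consonant other than /t/.
The -ed suffix is realized as /ɪd/ after /t, d/; as /t/ after other voiceless consonants; and as /d/ after other voiced sounds.
So -ed on *push* is pronounced /t/.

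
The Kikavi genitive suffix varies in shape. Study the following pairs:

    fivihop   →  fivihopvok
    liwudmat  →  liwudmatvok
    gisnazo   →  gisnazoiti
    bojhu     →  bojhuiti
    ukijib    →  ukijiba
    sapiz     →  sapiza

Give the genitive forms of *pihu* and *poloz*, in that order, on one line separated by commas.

pihuiti, poloza

The suffix is conditioned by the final sound: -vok when the stem ends in a voiceless consonant (*fivihop*, *liwudmat*); -a when the stem ends in a voiced consonant (*ukijib*, *sapiz*); -iti when the stem ends in a vowel (*gisnazo*, *bojhu*).
*pihu* — final sound /u/ (a vowel) → -iti → *pihuiti*.
*poloz*: final sound = /z/, a voiced consonant → -a → *poloza*.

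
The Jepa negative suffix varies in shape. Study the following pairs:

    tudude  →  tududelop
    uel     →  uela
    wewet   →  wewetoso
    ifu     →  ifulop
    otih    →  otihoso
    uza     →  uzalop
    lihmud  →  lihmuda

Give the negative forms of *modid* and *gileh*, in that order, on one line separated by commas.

modida, gilehoso

The suffix is conditioned by the final sound: -oso when the stem ends in a voiceless consonant (*wewet*, *otih*); -a when the stem ends in a voiced consonant (*uel*, *lihmud*); -lop when the stem ends in a vowel (*tudude*, *ifu*, *uza*).
The final sound of *modid* is /d/, which is a voiced consonant, so the suffix is -a, giving *modida*.
*gileh*: final sound = /h/, a voiceless consonant → -oso → *gilehoso*.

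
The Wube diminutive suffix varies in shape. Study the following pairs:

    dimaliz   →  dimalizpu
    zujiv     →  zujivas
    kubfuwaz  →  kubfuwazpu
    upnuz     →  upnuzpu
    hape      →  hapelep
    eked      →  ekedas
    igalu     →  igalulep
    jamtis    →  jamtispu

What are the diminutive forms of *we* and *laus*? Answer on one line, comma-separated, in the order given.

Looking at the final sound of each stem: -pu when the stem ends in a sibilant (*dimaliz*, *kubfuwaz*, *upnuz*, *jamtis*); -as when the stem ends in a non-sibilant consonant (*zujiv*, *eked*); -lep when the stem ends in a vowel (*hape*, *igalu*).
*we* — final sound /e/ (a vowel) → -lep → *welep*.
*laus*: final sound = /s/, a sibilant → -pu → *lauspu*.

welep, lauspu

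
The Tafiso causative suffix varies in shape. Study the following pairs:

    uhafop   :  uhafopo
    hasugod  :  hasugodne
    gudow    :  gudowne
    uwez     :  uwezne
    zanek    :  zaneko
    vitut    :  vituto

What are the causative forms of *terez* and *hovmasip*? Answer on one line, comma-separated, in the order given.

terezne, hovmasipo

The pattern is voicing of the final consonant: -o when the stem ends in a voiceless consonant (*uhafop*, *zanek*, *vitut*); -ne when the stem ends in a voiced consonant (*hasugod*, *gudow*, *uwez*).
*terez*: final consonant = /z/, voiced → -ne → *terezne*.
Since the final consonant of *hovmasip* is /p/ (voiceless), it takes -o, giving *hovmasipo*.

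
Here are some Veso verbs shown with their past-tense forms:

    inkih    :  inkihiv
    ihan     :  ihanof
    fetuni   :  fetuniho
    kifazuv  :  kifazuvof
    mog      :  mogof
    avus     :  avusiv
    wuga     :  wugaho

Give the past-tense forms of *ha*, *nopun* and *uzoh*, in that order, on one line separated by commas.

haho, nopunof, uzohiv

The alternation tracks the final sound of the stem — -iv when the stem ends in a voiceless consonant (*inkih*, *avus*); -of when the stem ends in a voiced consonant (*ihan*, *kifazuv*, *mog*); -ho when the stem ends in a vowel (*fetuni*, *wuga*).
The final sound of *ha* is /a/, which is a vowel, so the suffix is -ho, giving *haho*.
*nopun*: final sound = /n/, a voiced consonant → -of → *nopunof*.
*uzoh* — final sound /h/ (a voiceless consonant) → -iv → *uzohiv*.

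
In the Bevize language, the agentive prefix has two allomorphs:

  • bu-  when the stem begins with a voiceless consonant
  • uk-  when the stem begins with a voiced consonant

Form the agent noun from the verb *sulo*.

The first consonant of *sulo* is /s/, which is voiceless, so the prefix is bu-, giving *busulo*.

busulo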